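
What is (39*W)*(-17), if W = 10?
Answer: -6630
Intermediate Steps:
(39*W)*(-17) = (39*10)*(-17) = 390*(-17) = -6630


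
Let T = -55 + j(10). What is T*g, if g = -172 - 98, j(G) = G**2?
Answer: -12150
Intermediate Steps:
g = -270
T = 45 (T = -55 + 10**2 = -55 + 100 = 45)
T*g = 45*(-270) = -12150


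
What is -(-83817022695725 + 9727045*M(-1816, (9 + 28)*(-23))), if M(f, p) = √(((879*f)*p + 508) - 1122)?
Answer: 83817022695725 - 48635225*√54336802 ≈ 8.3458e+13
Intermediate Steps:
M(f, p) = √(-614 + 879*f*p) (M(f, p) = √((879*f*p + 508) - 1122) = √((508 + 879*f*p) - 1122) = √(-614 + 879*f*p))
-(-83817022695725 + 9727045*M(-1816, (9 + 28)*(-23))) = -(-83817022695725 + 9727045*√(-614 + 879*(-1816)*((9 + 28)*(-23)))) = -(-83817022695725 + 9727045*√(-614 + 879*(-1816)*(37*(-23)))) = -(-83817022695725 + 9727045*√(-614 + 879*(-1816)*(-851))) = -(-83817022695725 + 9727045*√(-614 + 1358420664)) = -(-83817022695725 + 48635225*√54336802) = -9727045*(-8616905 + 5*√54336802) = 83817022695725 - 48635225*√54336802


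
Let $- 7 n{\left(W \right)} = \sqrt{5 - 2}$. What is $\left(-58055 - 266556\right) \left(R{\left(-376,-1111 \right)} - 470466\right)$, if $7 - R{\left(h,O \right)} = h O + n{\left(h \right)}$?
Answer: $288317867145 - 46373 \sqrt{3} \approx 2.8832 \cdot 10^{11}$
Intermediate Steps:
$n{\left(W \right)} = - \frac{\sqrt{3}}{7}$ ($n{\left(W \right)} = - \frac{\sqrt{5 - 2}}{7} = - \frac{\sqrt{3}}{7}$)
$R{\left(h,O \right)} = 7 + \frac{\sqrt{3}}{7} - O h$ ($R{\left(h,O \right)} = 7 - \left(h O - \frac{\sqrt{3}}{7}\right) = 7 - \left(O h - \frac{\sqrt{3}}{7}\right) = 7 - \left(- \frac{\sqrt{3}}{7} + O h\right) = 7 + \frac{\sqrt{3}}{7} - O h$)
$\left(-58055 - 266556\right) \left(R{\left(-376,-1111 \right)} - 470466\right) = \left(-58055 - 266556\right) \left(\left(7 + \frac{\sqrt{3}}{7} - \left(-1111\right) \left(-376\right)\right) - 470466\right) = - 324611 \left(\left(7 + \frac{\sqrt{3}}{7} - 417736\right) - 470466\right) = - 324611 \left(\left(-417729 + \frac{\sqrt{3}}{7}\right) - 470466\right) = - 324611 \left(-888195 + \frac{\sqrt{3}}{7}\right) = 288317867145 - 46373 \sqrt{3}$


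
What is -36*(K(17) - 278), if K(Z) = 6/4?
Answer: 9954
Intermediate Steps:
K(Z) = 3/2 (K(Z) = 6*(¼) = 3/2)
-36*(K(17) - 278) = -36*(3/2 - 278) = -36*(-553/2) = 9954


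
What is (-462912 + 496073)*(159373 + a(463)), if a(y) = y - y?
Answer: 5284968053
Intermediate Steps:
a(y) = 0
(-462912 + 496073)*(159373 + a(463)) = (-462912 + 496073)*(159373 + 0) = 33161*159373 = 5284968053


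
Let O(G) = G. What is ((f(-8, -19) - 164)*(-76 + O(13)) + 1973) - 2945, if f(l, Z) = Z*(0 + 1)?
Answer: 10557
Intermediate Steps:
f(l, Z) = Z (f(l, Z) = Z*1 = Z)
((f(-8, -19) - 164)*(-76 + O(13)) + 1973) - 2945 = ((-19 - 164)*(-76 + 13) + 1973) - 2945 = (-183*(-63) + 1973) - 2945 = (11529 + 1973) - 2945 = 13502 - 2945 = 10557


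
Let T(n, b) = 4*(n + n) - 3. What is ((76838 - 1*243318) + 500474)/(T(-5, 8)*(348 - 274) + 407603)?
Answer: 333994/404421 ≈ 0.82586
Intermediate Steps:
T(n, b) = -3 + 8*n (T(n, b) = 4*(2*n) - 3 = 8*n - 3 = -3 + 8*n)
((76838 - 1*243318) + 500474)/(T(-5, 8)*(348 - 274) + 407603) = ((76838 - 1*243318) + 500474)/((-3 + 8*(-5))*(348 - 274) + 407603) = ((76838 - 243318) + 500474)/((-3 - 40)*74 + 407603) = (-166480 + 500474)/(-43*74 + 407603) = 333994/(-3182 + 407603) = 333994/404421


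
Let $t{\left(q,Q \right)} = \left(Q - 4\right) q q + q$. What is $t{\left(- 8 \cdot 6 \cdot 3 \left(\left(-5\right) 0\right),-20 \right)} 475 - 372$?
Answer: $-372$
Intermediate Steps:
$t{\left(q,Q \right)} = q + q^{2} \left(-4 + Q\right)$ ($t{\left(q,Q \right)} = \left(-4 + Q\right) q q + q = q \left(-4 + Q\right) q + q = q^{2} \left(-4 + Q\right) + q = q + q^{2} \left(-4 + Q\right)$)
$t{\left(- 8 \cdot 6 \cdot 3 \left(\left(-5\right) 0\right),-20 \right)} 475 - 372 = - 8 \cdot 6 \cdot 3 \left(\left(-5\right) 0\right) \left(1 - 4 \left(- 8 \cdot 6 \cdot 3 \left(\left(-5\right) 0\right)\right) - 20 \left(- 8 \cdot 6 \cdot 3 \left(\left(-5\right) 0\right)\right)\right) 475 - 372 = - 8 \cdot 18 \cdot 0 \left(1 - 4 \left(- 8 \cdot 18 \cdot 0\right) - 20 \left(- 8 \cdot 18 \cdot 0\right)\right) 475 - 372 = \left(-8\right) 0 \left(1 - 4 \left(\left(-8\right) 0\right) - 20 \left(\left(-8\right) 0\right)\right) 475 - 372 = 0 \left(1 - 0 - 0\right) 475 - 372 = 0 \left(1 + 0 + 0\right) 475 - 372 = 0 \cdot 1 \cdot 475 - 372 = 0 \cdot 475 - 372 = 0 - 372 = -372$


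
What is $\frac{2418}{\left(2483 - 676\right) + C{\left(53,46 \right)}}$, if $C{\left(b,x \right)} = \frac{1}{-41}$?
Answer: $\frac{49569}{37043} \approx 1.3381$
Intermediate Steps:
$C{\left(b,x \right)} = - \frac{1}{41}$
$\frac{2418}{\left(2483 - 676\right) + C{\left(53,46 \right)}} = \frac{2418}{\left(2483 - 676\right) - \frac{1}{41}} = \frac{2418}{1807 - \frac{1}{41}} = \frac{2418}{\frac{74086}{41}} = 2418 \cdot \frac{41}{74086} = \frac{49569}{37043}$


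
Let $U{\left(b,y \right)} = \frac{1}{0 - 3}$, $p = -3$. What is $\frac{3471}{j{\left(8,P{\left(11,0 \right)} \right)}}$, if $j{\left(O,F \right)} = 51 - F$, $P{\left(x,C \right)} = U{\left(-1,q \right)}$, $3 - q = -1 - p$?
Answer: $\frac{10413}{154} \approx 67.617$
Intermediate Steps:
$q = 1$ ($q = 3 - \left(-1 - -3\right) = 3 - \left(-1 + 3\right) = 3 - 2 = 1$)
$U{\left(b,y \right)} = - \frac{1}{3}$ ($U{\left(b,y \right)} = \frac{1}{-3} = - \frac{1}{3}$)
$P{\left(x,C \right)} = - \frac{1}{3}$
$\frac{3471}{j{\left(8,P{\left(11,0 \right)} \right)}} = \frac{3471}{51 - - \frac{1}{3}} = \frac{3471}{51 + \frac{1}{3}} = \frac{3471}{\frac{154}{3}} = 3471 \cdot \frac{3}{154} = \frac{10413}{154}$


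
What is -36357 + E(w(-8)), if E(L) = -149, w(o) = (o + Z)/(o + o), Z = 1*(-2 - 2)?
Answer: -36506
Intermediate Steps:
Z = -4 (Z = 1*(-4) = -4)
w(o) = (-4 + o)/(2*o) (w(o) = (o - 4)/(o + o) = (-4 + o)/((2*o)) = (-4 + o)*(1/(2*o)) = (-4 + o)/(2*o))
-36357 + E(w(-8)) = -36357 - 149 = -36506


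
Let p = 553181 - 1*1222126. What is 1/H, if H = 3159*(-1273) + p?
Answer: -1/4690352 ≈ -2.1320e-7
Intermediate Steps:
p = -668945 (p = 553181 - 1222126 = -668945)
H = -4690352 (H = 3159*(-1273) - 668945 = -4021407 - 668945 = -4690352)
1/H = 1/(-4690352) = -1/4690352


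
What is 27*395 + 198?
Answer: 10863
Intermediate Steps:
27*395 + 198 = 10665 + 198 = 10863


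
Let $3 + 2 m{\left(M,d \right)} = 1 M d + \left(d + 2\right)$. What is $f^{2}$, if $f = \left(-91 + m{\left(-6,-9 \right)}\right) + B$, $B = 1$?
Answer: $4624$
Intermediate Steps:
$m{\left(M,d \right)} = - \frac{1}{2} + \frac{d}{2} + \frac{M d}{2}$ ($m{\left(M,d \right)} = - \frac{3}{2} + \frac{1 M d + \left(d + 2\right)}{2} = - \frac{3}{2} + \frac{M d + \left(2 + d\right)}{2} = - \frac{3}{2} + \frac{2 + d + M d}{2} = - \frac{3}{2} + \left(1 + \frac{d}{2} + \frac{M d}{2}\right) = - \frac{1}{2} + \frac{d}{2} + \frac{M d}{2}$)
$f = -68$ ($f = \left(-91 + \left(- \frac{1}{2} + \frac{1}{2} \left(-9\right) + \frac{1}{2} \left(-6\right) \left(-9\right)\right)\right) + 1 = \left(-91 - -22\right) + 1 = \left(-91 + 22\right) + 1 = -69 + 1 = -68$)
$f^{2} = \left(-68\right)^{2} = 4624$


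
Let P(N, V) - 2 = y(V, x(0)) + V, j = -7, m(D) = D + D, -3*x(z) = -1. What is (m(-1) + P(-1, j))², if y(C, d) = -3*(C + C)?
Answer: 1225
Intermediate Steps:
x(z) = ⅓ (x(z) = -⅓*(-1) = ⅓)
m(D) = 2*D
y(C, d) = -6*C
P(N, V) = 2 - 5*V (P(N, V) = 2 + (-6*V + V) = 2 - 5*V)
(m(-1) + P(-1, j))² = (2*(-1) + (2 - 5*(-7)))² = (-2 + (2 + 35))² = (-2 + 37)² = 35² = 1225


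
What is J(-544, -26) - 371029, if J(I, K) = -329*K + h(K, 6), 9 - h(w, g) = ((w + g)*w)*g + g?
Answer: -365592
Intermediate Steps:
h(w, g) = 9 - g - g*w*(g + w) (h(w, g) = 9 - (((w + g)*w)*g + g) = 9 - (((g + w)*w)*g + g) = 9 - ((w*(g + w))*g + g) = 9 - (g*w*(g + w) + g) = 9 - (g + g*w*(g + w)) = 9 + (-g - g*w*(g + w)) = 9 - g - g*w*(g + w))
J(I, K) = 3 - 365*K - 6*K² (J(I, K) = -329*K + (9 - 1*6 - 1*6*K² - 1*K*6²) = -329*K + (9 - 6 - 6*K² - 1*K*36) = -329*K + (9 - 6 - 6*K² - 36*K) = -329*K + (3 - 36*K - 6*K²) = 3 - 365*K - 6*K²)
J(-544, -26) - 371029 = (3 - 365*(-26) - 6*(-26)²) - 371029 = (3 + 9490 - 6*676) - 371029 = (3 + 9490 - 4056) - 371029 = 5437 - 371029 = -365592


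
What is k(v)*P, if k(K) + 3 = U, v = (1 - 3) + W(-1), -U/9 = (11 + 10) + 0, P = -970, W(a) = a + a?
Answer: 186240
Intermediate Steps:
W(a) = 2*a
U = -189 (U = -9*((11 + 10) + 0) = -9*(21 + 0) = -9*21 = -189)
v = -4 (v = (1 - 3) + 2*(-1) = -2 - 2 = -4)
k(K) = -192 (k(K) = -3 - 189 = -192)
k(v)*P = -192*(-970) = 186240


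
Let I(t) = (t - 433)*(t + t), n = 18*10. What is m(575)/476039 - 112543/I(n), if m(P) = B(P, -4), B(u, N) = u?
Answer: 53627228177/43357632120 ≈ 1.2369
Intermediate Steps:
m(P) = P
n = 180
I(t) = 2*t*(-433 + t) (I(t) = (-433 + t)*(2*t) = 2*t*(-433 + t))
m(575)/476039 - 112543/I(n) = 575/476039 - 112543*1/(360*(-433 + 180)) = 575*(1/476039) - 112543/(2*180*(-253)) = 575/476039 - 112543/(-91080) = 575/476039 - 112543*(-1/91080) = 575/476039 + 112543/91080 = 53627228177/43357632120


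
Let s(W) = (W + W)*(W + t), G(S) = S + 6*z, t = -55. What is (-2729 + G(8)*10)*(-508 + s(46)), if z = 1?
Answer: 3458904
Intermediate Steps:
G(S) = 6 + S (G(S) = S + 6*1 = S + 6 = 6 + S)
s(W) = 2*W*(-55 + W) (s(W) = (W + W)*(W - 55) = (2*W)*(-55 + W) = 2*W*(-55 + W))
(-2729 + G(8)*10)*(-508 + s(46)) = (-2729 + (6 + 8)*10)*(-508 + 2*46*(-55 + 46)) = (-2729 + 14*10)*(-508 + 2*46*(-9)) = (-2729 + 140)*(-508 - 828) = -2589*(-1336) = 3458904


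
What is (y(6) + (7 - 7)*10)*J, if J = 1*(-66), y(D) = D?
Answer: -396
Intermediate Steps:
J = -66
(y(6) + (7 - 7)*10)*J = (6 + (7 - 7)*10)*(-66) = (6 + 0*10)*(-66) = (6 + 0)*(-66) = 6*(-66) = -396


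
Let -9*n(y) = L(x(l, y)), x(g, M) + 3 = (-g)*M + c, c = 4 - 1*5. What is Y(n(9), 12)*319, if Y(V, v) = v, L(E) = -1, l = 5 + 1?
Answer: 3828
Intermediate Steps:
l = 6
c = -1 (c = 4 - 5 = -1)
x(g, M) = -4 - M*g (x(g, M) = -3 + ((-g)*M - 1) = -3 + (-M*g - 1) = -3 + (-1 - M*g) = -4 - M*g)
n(y) = ⅑ (n(y) = -⅑*(-1) = ⅑)
Y(n(9), 12)*319 = 12*319 = 3828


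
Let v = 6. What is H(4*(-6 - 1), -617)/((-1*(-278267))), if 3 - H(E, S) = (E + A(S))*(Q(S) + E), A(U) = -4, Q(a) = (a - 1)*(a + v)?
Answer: 12082243/278267 ≈ 43.420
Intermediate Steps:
Q(a) = (-1 + a)*(6 + a) (Q(a) = (a - 1)*(a + 6) = (-1 + a)*(6 + a))
H(E, S) = 3 - (-4 + E)*(-6 + E + S**2 + 5*S) (H(E, S) = 3 - (E - 4)*((-6 + S**2 + 5*S) + E) = 3 - (-4 + E)*(-6 + E + S**2 + 5*S))
H(4*(-6 - 1), -617)/((-1*(-278267))) = (-21 - (4*(-6 - 1))**2 + 4*(4*(-6 - 1)) + 4*(-617)**2 + 20*(-617) - 4*(-6 - 1)*(-6 + (-617)**2 + 5*(-617)))/((-1*(-278267))) = (-21 - (4*(-7))**2 + 4*(4*(-7)) + 4*380689 - 12340 - 4*(-7)*(-6 + 380689 - 3085))/278267 = (-21 - 1*(-28)**2 + 4*(-28) + 1522756 - 12340 - 1*(-28)*377598)*(1/278267) = (-21 - 1*784 - 112 + 1522756 - 12340 + 10572744)*(1/278267) = (-21 - 784 - 112 + 1522756 - 12340 + 10572744)*(1/278267) = 12082243*(1/278267) = 12082243/278267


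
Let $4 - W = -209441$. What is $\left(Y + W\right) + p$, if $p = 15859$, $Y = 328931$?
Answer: $554235$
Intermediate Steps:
$W = 209445$ ($W = 4 - -209441 = 4 + 209441 = 209445$)
$\left(Y + W\right) + p = \left(328931 + 209445\right) + 15859 = 538376 + 15859 = 554235$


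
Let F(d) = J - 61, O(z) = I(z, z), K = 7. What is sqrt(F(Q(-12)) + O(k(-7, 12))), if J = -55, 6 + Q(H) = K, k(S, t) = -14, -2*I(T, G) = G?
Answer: I*sqrt(109) ≈ 10.44*I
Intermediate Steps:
I(T, G) = -G/2
Q(H) = 1 (Q(H) = -6 + 7 = 1)
O(z) = -z/2
F(d) = -116 (F(d) = -55 - 61 = -116)
sqrt(F(Q(-12)) + O(k(-7, 12))) = sqrt(-116 - 1/2*(-14)) = sqrt(-116 + 7) = sqrt(-109) = I*sqrt(109)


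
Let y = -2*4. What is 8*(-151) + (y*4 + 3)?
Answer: -1237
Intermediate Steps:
y = -8
8*(-151) + (y*4 + 3) = 8*(-151) + (-8*4 + 3) = -1208 + (-32 + 3) = -1208 - 29 = -1237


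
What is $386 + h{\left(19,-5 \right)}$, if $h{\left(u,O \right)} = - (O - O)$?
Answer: $386$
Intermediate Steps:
$h{\left(u,O \right)} = 0$ ($h{\left(u,O \right)} = \left(-1\right) 0 = 0$)
$386 + h{\left(19,-5 \right)} = 386 + 0 = 386$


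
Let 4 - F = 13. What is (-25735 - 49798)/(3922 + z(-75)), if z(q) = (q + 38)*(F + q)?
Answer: -75533/7030 ≈ -10.744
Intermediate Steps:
F = -9 (F = 4 - 1*13 = 4 - 13 = -9)
z(q) = (-9 + q)*(38 + q) (z(q) = (q + 38)*(-9 + q) = (38 + q)*(-9 + q) = (-9 + q)*(38 + q))
(-25735 - 49798)/(3922 + z(-75)) = (-25735 - 49798)/(3922 + (-342 + (-75)**2 + 29*(-75))) = -75533/(3922 + (-342 + 5625 - 2175)) = -75533/(3922 + 3108) = -75533/7030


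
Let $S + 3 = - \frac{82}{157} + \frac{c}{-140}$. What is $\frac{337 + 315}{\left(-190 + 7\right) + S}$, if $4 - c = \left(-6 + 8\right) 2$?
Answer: $- \frac{25591}{7321} \approx -3.4956$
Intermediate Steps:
$c = 0$ ($c = 4 - \left(-6 + 8\right) 2 = 4 - 2 \cdot 2 = 4 - 4 = 0$)
$S = - \frac{553}{157}$ ($S = -3 + \left(- \frac{82}{157} + \frac{0}{-140}\right) = -3 + \left(\left(-82\right) \frac{1}{157} + 0 \left(- \frac{1}{140}\right)\right) = -3 + \left(- \frac{82}{157} + 0\right) = -3 - \frac{82}{157} = - \frac{553}{157} \approx -3.5223$)
$\frac{337 + 315}{\left(-190 + 7\right) + S} = \frac{337 + 315}{\left(-190 + 7\right) - \frac{553}{157}} = \frac{652}{-183 - \frac{553}{157}} = \frac{652}{- \frac{29284}{157}} = 652 \left(- \frac{157}{29284}\right) = - \frac{25591}{7321}$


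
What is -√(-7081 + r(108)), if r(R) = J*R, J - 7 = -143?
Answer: -I*√21769 ≈ -147.54*I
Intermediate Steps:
J = -136 (J = 7 - 143 = -136)
r(R) = -136*R
-√(-7081 + r(108)) = -√(-7081 - 136*108) = -√(-7081 - 14688) = -√(-21769) = -I*√21769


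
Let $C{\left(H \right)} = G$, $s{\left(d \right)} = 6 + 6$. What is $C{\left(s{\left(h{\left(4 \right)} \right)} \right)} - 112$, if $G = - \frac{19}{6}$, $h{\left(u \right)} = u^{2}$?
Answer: $- \frac{691}{6} \approx -115.17$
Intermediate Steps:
$s{\left(d \right)} = 12$
$G = - \frac{19}{6}$ ($G = \left(-19\right) \frac{1}{6} = - \frac{19}{6} \approx -3.1667$)
$C{\left(H \right)} = - \frac{19}{6}$
$C{\left(s{\left(h{\left(4 \right)} \right)} \right)} - 112 = - \frac{19}{6} - 112 = - \frac{691}{6}$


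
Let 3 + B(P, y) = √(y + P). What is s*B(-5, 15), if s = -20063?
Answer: 60189 - 20063*√10 ≈ -3255.8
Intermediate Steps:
B(P, y) = -3 + √(P + y) (B(P, y) = -3 + √(y + P) = -3 + √(P + y))
s*B(-5, 15) = -20063*(-3 + √(-5 + 15)) = -20063*(-3 + √10) = 60189 - 20063*√10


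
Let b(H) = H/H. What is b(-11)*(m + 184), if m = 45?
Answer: 229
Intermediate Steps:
b(H) = 1
b(-11)*(m + 184) = 1*(45 + 184) = 1*229 = 229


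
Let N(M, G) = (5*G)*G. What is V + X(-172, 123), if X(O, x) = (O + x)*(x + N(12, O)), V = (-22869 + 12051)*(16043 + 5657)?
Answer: -242004707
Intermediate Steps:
N(M, G) = 5*G²
V = -234750600 (V = -10818*21700 = -234750600)
X(O, x) = (O + x)*(x + 5*O²)
V + X(-172, 123) = -234750600 + (123² + 5*(-172)³ - 172*123 + 5*123*(-172)²) = -234750600 + (15129 + 5*(-5088448) - 21156 + 5*123*29584) = -234750600 + (15129 - 25442240 - 21156 + 18194160) = -234750600 - 7254107 = -242004707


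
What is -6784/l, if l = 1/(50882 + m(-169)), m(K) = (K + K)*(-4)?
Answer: -354355456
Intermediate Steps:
m(K) = -8*K (m(K) = (2*K)*(-4) = -8*K)
l = 1/52234 (l = 1/(50882 - 8*(-169)) = 1/(50882 + 1352) = 1/52234 ≈ 1.9145e-5)
-6784/l = -6784/1/52234 = -6784*52234 = -354355456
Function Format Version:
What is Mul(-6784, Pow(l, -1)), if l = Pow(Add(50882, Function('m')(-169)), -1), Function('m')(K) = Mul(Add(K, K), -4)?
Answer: -354355456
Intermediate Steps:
Function('m')(K) = Mul(-8, K) (Function('m')(K) = Mul(Mul(2, K), -4) = Mul(-8, K))
l = Rational(1, 52234) (l = Pow(Add(50882, Mul(-8, -169)), -1) = Pow(Add(50882, 1352), -1) = Pow(52234, -1) = Rational(1, 52234) ≈ 1.9145e-5)
Mul(-6784, Pow(l, -1)) = Mul(-6784, Pow(Rational(1, 52234), -1)) = Mul(-6784, 52234) = -354355456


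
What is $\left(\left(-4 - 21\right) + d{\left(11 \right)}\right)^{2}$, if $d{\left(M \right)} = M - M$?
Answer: $625$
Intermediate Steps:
$d{\left(M \right)} = 0$
$\left(\left(-4 - 21\right) + d{\left(11 \right)}\right)^{2} = \left(\left(-4 - 21\right) + 0\right)^{2} = \left(-25 + 0\right)^{2} = \left(-25\right)^{2} = 625$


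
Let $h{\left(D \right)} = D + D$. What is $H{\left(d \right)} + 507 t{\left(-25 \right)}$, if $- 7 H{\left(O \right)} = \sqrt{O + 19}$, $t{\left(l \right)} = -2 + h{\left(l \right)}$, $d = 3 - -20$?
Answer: $-26364 - \frac{\sqrt{42}}{7} \approx -26365.0$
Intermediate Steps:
$h{\left(D \right)} = 2 D$
$d = 23$ ($d = 3 + 20 = 23$)
$t{\left(l \right)} = -2 + 2 l$
$H{\left(O \right)} = - \frac{\sqrt{19 + O}}{7}$ ($H{\left(O \right)} = - \frac{\sqrt{O + 19}}{7} = - \frac{\sqrt{19 + O}}{7}$)
$H{\left(d \right)} + 507 t{\left(-25 \right)} = - \frac{\sqrt{19 + 23}}{7} + 507 \left(-2 + 2 \left(-25\right)\right) = - \frac{\sqrt{42}}{7} + 507 \left(-2 - 50\right) = - \frac{\sqrt{42}}{7} + 507 \left(-52\right) = - \frac{\sqrt{42}}{7} - 26364 = -26364 - \frac{\sqrt{42}}{7}$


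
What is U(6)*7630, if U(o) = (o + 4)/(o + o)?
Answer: 19075/3 ≈ 6358.3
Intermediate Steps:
U(o) = (4 + o)/(2*o) (U(o) = (4 + o)/((2*o)) = (4 + o)*(1/(2*o)) = (4 + o)/(2*o))
U(6)*7630 = ((½)*(4 + 6)/6)*7630 = ((½)*(⅙)*10)*7630 = (⅚)*7630 = 19075/3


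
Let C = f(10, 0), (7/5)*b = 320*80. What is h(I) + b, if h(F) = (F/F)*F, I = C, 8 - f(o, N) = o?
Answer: 127986/7 ≈ 18284.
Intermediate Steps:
f(o, N) = 8 - o
b = 128000/7 (b = 5*(320*80)/7 = (5/7)*25600 = 128000/7 ≈ 18286.)
C = -2 (C = 8 - 1*10 = 8 - 10 = -2)
I = -2
h(F) = F (h(F) = 1*F = F)
h(I) + b = -2 + 128000/7 = 127986/7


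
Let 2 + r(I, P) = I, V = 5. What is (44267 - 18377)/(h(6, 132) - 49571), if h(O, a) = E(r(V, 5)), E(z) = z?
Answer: -12945/24784 ≈ -0.52231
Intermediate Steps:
r(I, P) = -2 + I
h(O, a) = 3 (h(O, a) = -2 + 5 = 3)
(44267 - 18377)/(h(6, 132) - 49571) = (44267 - 18377)/(3 - 49571) = 25890/(-49568) = 25890*(-1/49568) = -12945/24784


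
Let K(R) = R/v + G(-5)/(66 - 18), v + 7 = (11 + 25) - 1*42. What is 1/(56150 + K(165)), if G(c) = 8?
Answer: 78/4378723 ≈ 1.7813e-5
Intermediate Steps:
v = -13 (v = -7 + ((11 + 25) - 1*42) = -7 + (36 - 42) = -7 - 6 = -13)
K(R) = ⅙ - R/13 (K(R) = R/(-13) + 8/(66 - 18) = R*(-1/13) + 8/48 = -R/13 + 8*(1/48) = -R/13 + ⅙ = ⅙ - R/13)
1/(56150 + K(165)) = 1/(56150 + (⅙ - 1/13*165)) = 1/(56150 + (⅙ - 165/13)) = 1/(56150 - 977/78) = 1/(4378723/78) = 78/4378723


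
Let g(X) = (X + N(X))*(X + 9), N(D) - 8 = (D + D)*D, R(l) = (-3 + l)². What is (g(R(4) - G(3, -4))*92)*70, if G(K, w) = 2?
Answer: 463680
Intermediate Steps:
N(D) = 8 + 2*D² (N(D) = 8 + (D + D)*D = 8 + (2*D)*D = 8 + 2*D²)
g(X) = (9 + X)*(8 + X + 2*X²) (g(X) = (X + (8 + 2*X²))*(X + 9) = (8 + X + 2*X²)*(9 + X) = (9 + X)*(8 + X + 2*X²))
(g(R(4) - G(3, -4))*92)*70 = ((72 + 2*((-3 + 4)² - 1*2)³ + 17*((-3 + 4)² - 1*2) + 19*((-3 + 4)² - 1*2)²)*92)*70 = ((72 + 2*(1² - 2)³ + 17*(1² - 2) + 19*(1² - 2)²)*92)*70 = ((72 + 2*(1 - 2)³ + 17*(1 - 2) + 19*(1 - 2)²)*92)*70 = ((72 + 2*(-1)³ + 17*(-1) + 19*(-1)²)*92)*70 = ((72 + 2*(-1) - 17 + 19*1)*92)*70 = ((72 - 2 - 17 + 19)*92)*70 = (72*92)*70 = 6624*70 = 463680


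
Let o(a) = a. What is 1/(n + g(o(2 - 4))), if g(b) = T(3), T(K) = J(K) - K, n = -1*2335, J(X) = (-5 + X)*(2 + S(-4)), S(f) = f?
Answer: -1/2334 ≈ -0.00042845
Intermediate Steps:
J(X) = 10 - 2*X (J(X) = (-5 + X)*(2 - 4) = (-5 + X)*(-2) = 10 - 2*X)
n = -2335
T(K) = 10 - 3*K (T(K) = (10 - 2*K) - K = 10 - 3*K)
g(b) = 1 (g(b) = 10 - 3*3 = 10 - 9 = 1)
1/(n + g(o(2 - 4))) = 1/(-2335 + 1) = 1/(-2334) = -1/2334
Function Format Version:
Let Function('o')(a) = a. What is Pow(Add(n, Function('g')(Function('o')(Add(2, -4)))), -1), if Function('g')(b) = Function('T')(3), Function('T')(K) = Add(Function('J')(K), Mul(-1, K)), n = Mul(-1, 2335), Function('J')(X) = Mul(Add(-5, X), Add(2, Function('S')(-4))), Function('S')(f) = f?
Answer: Rational(-1, 2334) ≈ -0.00042845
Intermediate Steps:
Function('J')(X) = Add(10, Mul(-2, X)) (Function('J')(X) = Mul(Add(-5, X), Add(2, -4)) = Mul(Add(-5, X), -2) = Add(10, Mul(-2, X)))
n = -2335
Function('T')(K) = Add(10, Mul(-3, K)) (Function('T')(K) = Add(Add(10, Mul(-2, K)), Mul(-1, K)) = Add(10, Mul(-3, K)))
Function('g')(b) = 1 (Function('g')(b) = Add(10, Mul(-3, 3)) = Add(10, -9) = 1)
Pow(Add(n, Function('g')(Function('o')(Add(2, -4)))), -1) = Pow(Add(-2335, 1), -1) = Pow(-2334, -1) = Rational(-1, 2334)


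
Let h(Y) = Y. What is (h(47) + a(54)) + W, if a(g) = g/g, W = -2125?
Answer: -2077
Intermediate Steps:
a(g) = 1
(h(47) + a(54)) + W = (47 + 1) - 2125 = 48 - 2125 = -2077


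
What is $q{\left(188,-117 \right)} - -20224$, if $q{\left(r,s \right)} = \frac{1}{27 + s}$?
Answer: $\frac{1820159}{90} \approx 20224.0$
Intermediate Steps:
$q{\left(188,-117 \right)} - -20224 = \frac{1}{27 - 117} - -20224 = \frac{1}{-90} + 20224 = - \frac{1}{90} + 20224 = \frac{1820159}{90}$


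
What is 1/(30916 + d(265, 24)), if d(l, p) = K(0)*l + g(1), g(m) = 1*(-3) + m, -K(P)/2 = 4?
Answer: 1/28794 ≈ 3.4729e-5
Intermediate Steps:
K(P) = -8 (K(P) = -2*4 = -8)
g(m) = -3 + m
d(l, p) = -2 - 8*l (d(l, p) = -8*l + (-3 + 1) = -8*l - 2 = -2 - 8*l)
1/(30916 + d(265, 24)) = 1/(30916 + (-2 - 8*265)) = 1/(30916 + (-2 - 2120)) = 1/(30916 - 2122) = 1/28794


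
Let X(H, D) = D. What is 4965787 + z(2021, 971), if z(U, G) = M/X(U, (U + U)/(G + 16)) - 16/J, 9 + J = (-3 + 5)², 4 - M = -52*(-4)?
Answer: 1067634183/215 ≈ 4.9657e+6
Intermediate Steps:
M = -204 (M = 4 - (-52)*(-4) = 4 - 1*208 = 4 - 208 = -204)
J = -5 (J = -9 + (-3 + 5)² = -9 + 2² = -9 + 4 = -5)
z(U, G) = 16/5 - 102*(16 + G)/U (z(U, G) = -204*(G + 16)/(U + U) - 16/(-5) = -204*(16 + G)/(2*U) - 16*(-⅕) = -204*(16 + G)/(2*U) + 16/5 = -102*(16 + G)/U + 16/5 = 16/5 - 102*(16 + G)/U)
4965787 + z(2021, 971) = 4965787 + (⅖)*(-4080 - 255*971 + 8*2021)/2021 = 4965787 + (⅖)*(1/2021)*(-4080 - 247605 + 16168) = 4965787 + (⅖)*(1/2021)*(-235517) = 4965787 - 10022/215 = 1067634183/215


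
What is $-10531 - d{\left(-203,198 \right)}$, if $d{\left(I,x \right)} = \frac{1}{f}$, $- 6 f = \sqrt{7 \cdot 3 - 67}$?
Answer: $-10531 - \frac{3 i \sqrt{46}}{23} \approx -10531.0 - 0.88465 i$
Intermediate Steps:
$f = - \frac{i \sqrt{46}}{6}$ ($f = - \frac{\sqrt{7 \cdot 3 - 67}}{6} = - \frac{\sqrt{21 - 67}}{6} = - \frac{\sqrt{-46}}{6} = - \frac{i \sqrt{46}}{6} \approx - 1.1304 i$)
$d{\left(I,x \right)} = \frac{3 i \sqrt{46}}{23}$ ($d{\left(I,x \right)} = \frac{1}{\left(- \frac{1}{6}\right) i \sqrt{46}} = \frac{3 i \sqrt{46}}{23}$)
$-10531 - d{\left(-203,198 \right)} = -10531 - \frac{3 i \sqrt{46}}{23}$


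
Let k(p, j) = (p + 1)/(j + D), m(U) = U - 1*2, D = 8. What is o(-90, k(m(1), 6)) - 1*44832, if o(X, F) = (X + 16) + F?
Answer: -44906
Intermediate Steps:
m(U) = -2 + U (m(U) = U - 2 = -2 + U)
k(p, j) = (1 + p)/(8 + j) (k(p, j) = (p + 1)/(j + 8) = (1 + p)/(8 + j))
o(X, F) = 16 + F + X (o(X, F) = (16 + X) + F = 16 + F + X)
o(-90, k(m(1), 6)) - 1*44832 = (16 + (1 + (-2 + 1))/(8 + 6) - 90) - 1*44832 = (16 + (1 - 1)/14 - 90) - 44832 = (16 + (1/14)*0 - 90) - 44832 = (16 + 0 - 90) - 44832 = -74 - 44832 = -44906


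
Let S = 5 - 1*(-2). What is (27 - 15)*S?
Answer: 84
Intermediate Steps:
S = 7 (S = 5 + 2 = 7)
(27 - 15)*S = (27 - 15)*7 = 12*7 = 84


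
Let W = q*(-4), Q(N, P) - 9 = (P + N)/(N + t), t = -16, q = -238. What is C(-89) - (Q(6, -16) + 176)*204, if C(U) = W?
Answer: -36992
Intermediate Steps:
Q(N, P) = 9 + (N + P)/(-16 + N) (Q(N, P) = 9 + (P + N)/(N - 16) = 9 + (N + P)/(-16 + N))
W = 952 (W = -238*(-4) = 952)
C(U) = 952
C(-89) - (Q(6, -16) + 176)*204 = 952 - ((-144 - 16 + 10*6)/(-16 + 6) + 176)*204 = 952 - ((-144 - 16 + 60)/(-10) + 176)*204 = 952 - (-⅒*(-100) + 176)*204 = 952 - (10 + 176)*204 = 952 - 186*204 = 952 - 1*37944 = 952 - 37944 = -36992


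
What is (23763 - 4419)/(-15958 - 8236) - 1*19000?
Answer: -229852672/12097 ≈ -19001.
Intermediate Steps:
(23763 - 4419)/(-15958 - 8236) - 1*19000 = 19344/(-24194) - 19000 = 19344*(-1/24194) - 19000 = -9672/12097 - 19000 = -229852672/12097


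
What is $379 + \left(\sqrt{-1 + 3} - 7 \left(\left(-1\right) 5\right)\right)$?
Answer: $414 + \sqrt{2} \approx 415.41$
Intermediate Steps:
$379 + \left(\sqrt{-1 + 3} - 7 \left(\left(-1\right) 5\right)\right) = 379 + \left(\sqrt{2} - -35\right) = 379 + \left(\sqrt{2} + 35\right) = 379 + \left(35 + \sqrt{2}\right) = 414 + \sqrt{2}$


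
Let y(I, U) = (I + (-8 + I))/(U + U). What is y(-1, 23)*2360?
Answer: -11800/23 ≈ -513.04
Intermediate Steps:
y(I, U) = (-8 + 2*I)/(2*U) (y(I, U) = (-8 + 2*I)/((2*U)) = (-8 + 2*I)*(1/(2*U)) = (-8 + 2*I)/(2*U))
y(-1, 23)*2360 = ((-4 - 1)/23)*2360 = ((1/23)*(-5))*2360 = -5/23*2360 = -11800/23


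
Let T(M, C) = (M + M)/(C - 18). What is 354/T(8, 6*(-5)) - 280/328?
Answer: -43577/41 ≈ -1062.9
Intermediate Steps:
T(M, C) = 2*M/(-18 + C) (T(M, C) = (2*M)/(-18 + C) = 2*M/(-18 + C))
354/T(8, 6*(-5)) - 280/328 = 354/((2*8/(-18 + 6*(-5)))) - 280/328 = 354/((2*8/(-18 - 30))) - 280*1/328 = 354/((2*8/(-48))) - 35/41 = 354/((2*8*(-1/48))) - 35/41 = 354/(-⅓) - 35/41 = 354*(-3) - 35/41 = -1062 - 35/41 = -43577/41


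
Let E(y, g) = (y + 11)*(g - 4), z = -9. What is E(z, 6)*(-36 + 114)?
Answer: 312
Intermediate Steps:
E(y, g) = (-4 + g)*(11 + y) (E(y, g) = (11 + y)*(-4 + g) = (-4 + g)*(11 + y))
E(z, 6)*(-36 + 114) = (-44 - 4*(-9) + 11*6 + 6*(-9))*(-36 + 114) = (-44 + 36 + 66 - 54)*78 = 4*78 = 312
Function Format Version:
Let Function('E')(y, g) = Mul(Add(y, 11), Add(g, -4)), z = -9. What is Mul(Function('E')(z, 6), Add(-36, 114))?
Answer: 312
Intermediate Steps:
Function('E')(y, g) = Mul(Add(-4, g), Add(11, y)) (Function('E')(y, g) = Mul(Add(11, y), Add(-4, g)) = Mul(Add(-4, g), Add(11, y)))
Mul(Function('E')(z, 6), Add(-36, 114)) = Mul(Add(-44, Mul(-4, -9), Mul(11, 6), Mul(6, -9)), Add(-36, 114)) = Mul(Add(-44, 36, 66, -54), 78) = Mul(4, 78) = 312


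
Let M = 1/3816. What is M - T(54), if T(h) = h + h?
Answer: -412127/3816 ≈ -108.00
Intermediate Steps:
T(h) = 2*h
M = 1/3816 ≈ 0.00026205
M - T(54) = 1/3816 - 2*54 = 1/3816 - 1*108 = 1/3816 - 108 = -412127/3816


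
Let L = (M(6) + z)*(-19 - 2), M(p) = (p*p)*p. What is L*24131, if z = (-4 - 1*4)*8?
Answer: -77026152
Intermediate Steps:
M(p) = p³ (M(p) = p²*p = p³)
z = -64 (z = (-4 - 4)*8 = -8*8 = -64)
L = -3192 (L = (6³ - 64)*(-19 - 2) = (216 - 64)*(-21) = 152*(-21) = -3192)
L*24131 = -3192*24131 = -77026152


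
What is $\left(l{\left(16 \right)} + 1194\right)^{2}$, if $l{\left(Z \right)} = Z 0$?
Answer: $1425636$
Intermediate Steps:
$l{\left(Z \right)} = 0$
$\left(l{\left(16 \right)} + 1194\right)^{2} = \left(0 + 1194\right)^{2} = 1194^{2} = 1425636$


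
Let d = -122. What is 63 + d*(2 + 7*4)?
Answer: -3597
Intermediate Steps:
63 + d*(2 + 7*4) = 63 - 122*(2 + 7*4) = 63 - 122*(2 + 28) = 63 - 122*30 = 63 - 3660 = -3597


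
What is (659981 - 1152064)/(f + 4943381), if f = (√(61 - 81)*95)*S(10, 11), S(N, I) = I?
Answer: -2432553752623/24437037551661 + 1028453470*I*√5/24437037551661 ≈ -0.099544 + 9.4107e-5*I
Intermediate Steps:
f = 2090*I*√5 (f = (√(61 - 81)*95)*11 = (√(-20)*95)*11 = ((2*I*√5)*95)*11 = (190*I*√5)*11 = 2090*I*√5 ≈ 4673.4*I)
(659981 - 1152064)/(f + 4943381) = (659981 - 1152064)/(2090*I*√5 + 4943381) = -492083/(4943381 + 2090*I*√5)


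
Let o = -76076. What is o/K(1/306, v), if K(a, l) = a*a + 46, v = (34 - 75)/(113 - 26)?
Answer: -7123452336/4307257 ≈ -1653.8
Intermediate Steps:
v = -41/87 ≈ -0.47126
K(a, l) = 46 + a² (K(a, l) = a² + 46 = 46 + a²)
o/K(1/306, v) = -76076/(46 + (1/306)²) = -76076/(46 + 1/93636) = -76076/4307257/93636 = -76076*93636/4307257 = -7123452336/4307257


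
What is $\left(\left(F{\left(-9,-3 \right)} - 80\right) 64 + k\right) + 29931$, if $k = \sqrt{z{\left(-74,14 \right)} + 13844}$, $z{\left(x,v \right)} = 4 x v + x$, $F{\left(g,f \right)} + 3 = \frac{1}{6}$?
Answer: $\frac{73889}{3} + \sqrt{9626} \approx 24728.0$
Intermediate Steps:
$F{\left(g,f \right)} = - \frac{17}{6}$ ($F{\left(g,f \right)} = -3 + \frac{1}{6} = - \frac{17}{6}$)
$z{\left(x,v \right)} = x + 4 v x$ ($z{\left(x,v \right)} = 4 v x + x = x + 4 v x$)
$k = \sqrt{9626}$ ($k = \sqrt{- 74 \left(1 + 4 \cdot 14\right) + 13844} = \sqrt{- 74 \left(1 + 56\right) + 13844} = \sqrt{\left(-74\right) 57 + 13844} = \sqrt{-4218 + 13844} = \sqrt{9626} \approx 98.112$)
$\left(\left(F{\left(-9,-3 \right)} - 80\right) 64 + k\right) + 29931 = \left(\left(- \frac{17}{6} - 80\right) 64 + \sqrt{9626}\right) + 29931 = \left(\left(- \frac{497}{6}\right) 64 + \sqrt{9626}\right) + 29931 = \left(- \frac{15904}{3} + \sqrt{9626}\right) + 29931 = \frac{73889}{3} + \sqrt{9626}$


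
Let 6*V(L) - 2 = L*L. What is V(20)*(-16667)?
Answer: -1116689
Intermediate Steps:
V(L) = 1/3 + L**2/6 (V(L) = 1/3 + (L*L)/6 = 1/3 + L**2/6)
V(20)*(-16667) = (1/3 + (1/6)*20**2)*(-16667) = (1/3 + (1/6)*400)*(-16667) = (1/3 + 200/3)*(-16667) = 67*(-16667) = -1116689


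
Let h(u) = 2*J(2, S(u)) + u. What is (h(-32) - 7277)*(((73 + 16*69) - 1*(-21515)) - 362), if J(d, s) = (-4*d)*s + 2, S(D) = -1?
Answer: -162763370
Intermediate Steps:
J(d, s) = 2 - 4*d*s (J(d, s) = -4*d*s + 2 = 2 - 4*d*s)
h(u) = 20 + u (h(u) = 2*(2 - 4*2*(-1)) + u = 2*(2 + 8) + u = 2*10 + u = 20 + u)
(h(-32) - 7277)*(((73 + 16*69) - 1*(-21515)) - 362) = ((20 - 32) - 7277)*(((73 + 16*69) - 1*(-21515)) - 362) = (-12 - 7277)*(((73 + 1104) + 21515) - 362) = -7289*((1177 + 21515) - 362) = -7289*(22692 - 362) = -7289*22330 = -162763370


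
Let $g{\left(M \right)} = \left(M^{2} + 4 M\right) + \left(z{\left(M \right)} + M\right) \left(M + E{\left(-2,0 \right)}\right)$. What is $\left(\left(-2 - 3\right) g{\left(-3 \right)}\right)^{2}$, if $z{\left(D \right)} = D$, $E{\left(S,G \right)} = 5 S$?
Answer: $140625$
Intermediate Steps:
$g{\left(M \right)} = M^{2} + 4 M + 2 M \left(-10 + M\right)$ ($g{\left(M \right)} = \left(M^{2} + 4 M\right) + \left(M + M\right) \left(M + 5 \left(-2\right)\right) = \left(M^{2} + 4 M\right) + 2 M \left(M - 10\right) = \left(M^{2} + 4 M\right) + 2 M \left(-10 + M\right) = M^{2} + 4 M + 2 M \left(-10 + M\right)$)
$\left(\left(-2 - 3\right) g{\left(-3 \right)}\right)^{2} = \left(\left(-2 - 3\right) \left(- 3 \left(-16 + 3 \left(-3\right)\right)\right)\right)^{2} = \left(- 5 \left(- 3 \left(-16 - 9\right)\right)\right)^{2} = \left(- 5 \left(\left(-3\right) \left(-25\right)\right)\right)^{2} = \left(\left(-5\right) 75\right)^{2} = \left(-375\right)^{2} = 140625$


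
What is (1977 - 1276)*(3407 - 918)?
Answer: 1744789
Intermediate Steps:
(1977 - 1276)*(3407 - 918) = 701*2489 = 1744789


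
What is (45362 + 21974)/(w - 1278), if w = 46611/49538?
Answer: -3335690768/63262953 ≈ -52.727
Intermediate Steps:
w = 46611/49538 (w = 46611*(1/49538) = 46611/49538 ≈ 0.94091)
(45362 + 21974)/(w - 1278) = (45362 + 21974)/(46611/49538 - 1278) = 67336/(-63262953/49538) = 67336*(-49538/63262953) = -3335690768/63262953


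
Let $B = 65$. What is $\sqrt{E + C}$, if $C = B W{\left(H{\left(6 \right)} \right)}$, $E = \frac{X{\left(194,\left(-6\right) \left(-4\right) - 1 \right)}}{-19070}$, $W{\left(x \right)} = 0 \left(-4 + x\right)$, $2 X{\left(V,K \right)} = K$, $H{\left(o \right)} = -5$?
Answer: $\frac{i \sqrt{219305}}{19070} \approx 0.024557 i$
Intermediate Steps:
$X{\left(V,K \right)} = \frac{K}{2}$
$W{\left(x \right)} = 0$
$E = - \frac{23}{38140}$ ($E = \frac{\frac{1}{2} \left(\left(-6\right) \left(-4\right) - 1\right)}{-19070} = \frac{24 - 1}{2} \left(- \frac{1}{19070}\right) = \frac{1}{2} \cdot 23 \left(- \frac{1}{19070}\right) = \frac{23}{2} \left(- \frac{1}{19070}\right) = - \frac{23}{38140} \approx -0.00060304$)
$C = 0$ ($C = 65 \cdot 0 = 0$)
$\sqrt{E + C} = \sqrt{- \frac{23}{38140} + 0} = \sqrt{- \frac{23}{38140}} = \frac{i \sqrt{219305}}{19070}$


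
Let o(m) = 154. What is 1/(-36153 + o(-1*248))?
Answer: -1/35999 ≈ -2.7779e-5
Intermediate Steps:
1/(-36153 + o(-1*248)) = 1/(-36153 + 154) = 1/(-35999) = -1/35999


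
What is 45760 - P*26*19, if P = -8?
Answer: 49712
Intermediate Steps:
45760 - P*26*19 = 45760 - (-8*26)*19 = 45760 - (-208)*19 = 45760 - 1*(-3952) = 45760 + 3952 = 49712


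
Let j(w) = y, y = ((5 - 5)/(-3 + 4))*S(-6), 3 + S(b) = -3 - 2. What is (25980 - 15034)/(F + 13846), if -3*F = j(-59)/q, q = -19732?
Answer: 5473/6923 ≈ 0.79055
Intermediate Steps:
S(b) = -8 (S(b) = -3 + (-3 - 2) = -3 - 5 = -8)
y = 0 (y = ((5 - 5)/(-3 + 4))*(-8) = (0/1)*(-8) = (0*1)*(-8) = 0*(-8) = 0)
j(w) = 0
F = 0 (F = -0/(-19732) = -0*(-1)/19732 = -⅓*0 = 0)
(25980 - 15034)/(F + 13846) = (25980 - 15034)/(0 + 13846) = 10946/13846 = 10946*(1/13846) = 5473/6923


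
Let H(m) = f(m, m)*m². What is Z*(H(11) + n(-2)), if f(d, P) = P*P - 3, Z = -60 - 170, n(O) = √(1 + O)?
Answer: -3283940 - 230*I ≈ -3.2839e+6 - 230.0*I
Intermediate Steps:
Z = -230
f(d, P) = -3 + P² (f(d, P) = P² - 3 = -3 + P²)
H(m) = m²*(-3 + m²) (H(m) = (-3 + m²)*m² = m²*(-3 + m²))
Z*(H(11) + n(-2)) = -230*(11²*(-3 + 11²) + √(1 - 2)) = -230*(121*(-3 + 121) + √(-1)) = -230*(121*118 + I) = -230*(14278 + I) = -3283940 - 230*I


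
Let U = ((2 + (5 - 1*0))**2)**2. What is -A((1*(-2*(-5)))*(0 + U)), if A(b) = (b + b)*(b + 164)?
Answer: -1160835480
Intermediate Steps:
U = 2401 (U = ((2 + (5 + 0))**2)**2 = ((2 + 5)**2)**2 = (7**2)**2 = 49**2 = 2401)
A(b) = 2*b*(164 + b) (A(b) = (2*b)*(164 + b) = 2*b*(164 + b))
-A((1*(-2*(-5)))*(0 + U)) = -2*(1*(-2*(-5)))*(0 + 2401)*(164 + (1*(-2*(-5)))*(0 + 2401)) = -2*(1*10)*2401*(164 + (1*10)*2401) = -2*10*2401*(164 + 10*2401) = -2*24010*(164 + 24010) = -2*24010*24174 = -1*1160835480 = -1160835480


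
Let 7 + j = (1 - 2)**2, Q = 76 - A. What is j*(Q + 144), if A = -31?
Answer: -1506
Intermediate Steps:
Q = 107 (Q = 76 - 1*(-31) = 76 + 31 = 107)
j = -6 (j = -7 + (1 - 2)**2 = -7 + (-1)**2 = -7 + 1 = -6)
j*(Q + 144) = -6*(107 + 144) = -6*251 = -1506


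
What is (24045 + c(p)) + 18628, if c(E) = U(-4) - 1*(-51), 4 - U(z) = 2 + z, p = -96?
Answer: 42730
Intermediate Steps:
U(z) = 2 - z (U(z) = 4 - (2 + z) = 4 + (-2 - z) = 2 - z)
c(E) = 57 (c(E) = (2 - 1*(-4)) - 1*(-51) = (2 + 4) + 51 = 6 + 51 = 57)
(24045 + c(p)) + 18628 = (24045 + 57) + 18628 = 24102 + 18628 = 42730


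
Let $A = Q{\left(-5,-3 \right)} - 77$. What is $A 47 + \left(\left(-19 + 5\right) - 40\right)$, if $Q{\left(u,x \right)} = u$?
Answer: $-3908$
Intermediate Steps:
$A = -82$ ($A = -5 - 77 = -82$)
$A 47 + \left(\left(-19 + 5\right) - 40\right) = \left(-82\right) 47 + \left(\left(-19 + 5\right) - 40\right) = -3854 - 54 = -3908$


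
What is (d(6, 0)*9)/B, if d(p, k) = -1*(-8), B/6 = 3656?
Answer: 3/914 ≈ 0.0032823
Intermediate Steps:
B = 21936 (B = 6*3656 = 21936)
d(p, k) = 8
(d(6, 0)*9)/B = (8*9)/21936 = 72*(1/21936) = 3/914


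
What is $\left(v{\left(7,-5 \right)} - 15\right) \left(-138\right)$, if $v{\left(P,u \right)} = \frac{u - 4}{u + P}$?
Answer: $2691$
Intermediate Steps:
$v{\left(P,u \right)} = \frac{-4 + u}{P + u}$
$\left(v{\left(7,-5 \right)} - 15\right) \left(-138\right) = \left(\frac{-4 - 5}{7 - 5} - 15\right) \left(-138\right) = \left(\frac{1}{2} \left(-9\right) - 15\right) \left(-138\right) = \left(- \frac{9}{2} - 15\right) \left(-138\right) = \left(- \frac{39}{2}\right) \left(-138\right) = 2691$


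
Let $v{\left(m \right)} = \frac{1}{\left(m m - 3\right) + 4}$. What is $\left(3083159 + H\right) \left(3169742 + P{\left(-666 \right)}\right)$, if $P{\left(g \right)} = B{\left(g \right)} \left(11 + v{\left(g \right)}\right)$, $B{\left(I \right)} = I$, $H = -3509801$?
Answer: $- \frac{598455747743051532}{443557} \approx -1.3492 \cdot 10^{12}$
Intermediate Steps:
$v{\left(m \right)} = \frac{1}{1 + m^{2}}$ ($v{\left(m \right)} = \frac{1}{\left(m^{2} - 3\right) + 4} = \frac{1}{\left(-3 + m^{2}\right) + 4} = \frac{1}{1 + m^{2}}$)
$P{\left(g \right)} = g \left(11 + \frac{1}{1 + g^{2}}\right)$
$\left(3083159 + H\right) \left(3169742 + P{\left(-666 \right)}\right) = \left(3083159 - 3509801\right) \left(3169742 - \frac{666 \left(12 + 11 \left(-666\right)^{2}\right)}{1 + \left(-666\right)^{2}}\right) = - 426642 \left(3169742 - \frac{666 \left(12 + 11 \cdot 443556\right)}{1 + 443556}\right) = - 426642 \left(3169742 - \frac{666 \left(12 + 4879116\right)}{443557}\right) = - 426642 \left(3169742 - \frac{666}{443557} \cdot 4879128\right) = - 426642 \left(3169742 - \frac{3249499248}{443557}\right) = \left(-426642\right) \frac{1402711753046}{443557} = - \frac{598455747743051532}{443557}$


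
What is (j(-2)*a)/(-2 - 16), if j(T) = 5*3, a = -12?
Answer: 10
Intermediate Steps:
j(T) = 15
(j(-2)*a)/(-2 - 16) = (15*(-12))/(-2 - 16) = -180/(-18) = -180*(-1/18) = 10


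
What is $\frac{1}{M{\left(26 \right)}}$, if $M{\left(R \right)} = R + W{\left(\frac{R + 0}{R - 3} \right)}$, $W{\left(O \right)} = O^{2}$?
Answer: $\frac{529}{14430} \approx 0.03666$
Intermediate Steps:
$M{\left(R \right)} = R + \frac{R^{2}}{\left(-3 + R\right)^{2}}$ ($M{\left(R \right)} = R + \left(\frac{R + 0}{R - 3}\right)^{2} = R + \left(\frac{R}{-3 + R}\right)^{2} = R + \frac{R^{2}}{\left(-3 + R\right)^{2}}$)
$\frac{1}{M{\left(26 \right)}} = \frac{1}{26 + \frac{26^{2}}{\left(-3 + 26\right)^{2}}} = \frac{1}{26 + \frac{676}{529}} = \frac{1}{\frac{14430}{529}} = \frac{529}{14430}$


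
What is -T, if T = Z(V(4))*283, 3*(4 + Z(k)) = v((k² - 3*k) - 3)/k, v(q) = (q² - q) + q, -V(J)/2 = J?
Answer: 2071843/24 ≈ 86327.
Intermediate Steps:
V(J) = -2*J
v(q) = q²
Z(k) = -4 + (-3 + k² - 3*k)²/(3*k) (Z(k) = -4 + (((k² - 3*k) - 3)²/k)/3 = -4 + ((-3 + k² - 3*k)²/k)/3 = -4 + (-3 + k² - 3*k)²/(3*k))
T = -2071843/24 (T = (-4 + (3 - (-2*4)² + 3*(-2*4))²/(3*((-2*4))))*283 = (-4 + (⅓)*(3 - 1*(-8)² + 3*(-8))²/(-8))*283 = (-4 + (⅓)*(-⅛)*(3 - 1*64 - 24)²)*283 = (-4 + (⅓)*(-⅛)*(3 - 64 - 24)²)*283 = (-4 + (⅓)*(-⅛)*(-85)²)*283 = (-4 + (⅓)*(-⅛)*7225)*283 = (-4 - 7225/24)*283 = -7321/24*283 = -2071843/24 ≈ -86327.)
-T = -1*(-2071843/24) = 2071843/24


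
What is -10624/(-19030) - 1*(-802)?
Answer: 7636342/9515 ≈ 802.56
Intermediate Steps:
-10624/(-19030) - 1*(-802) = -10624*(-1/19030) + 802 = 5312/9515 + 802 = 7636342/9515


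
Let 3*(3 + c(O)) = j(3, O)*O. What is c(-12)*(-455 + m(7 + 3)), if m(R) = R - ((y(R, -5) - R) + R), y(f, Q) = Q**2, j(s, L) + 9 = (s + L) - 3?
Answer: -38070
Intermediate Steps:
j(s, L) = -12 + L + s (j(s, L) = -9 + ((s + L) - 3) = -9 + ((L + s) - 3) = -9 + (-3 + L + s) = -12 + L + s)
c(O) = -3 + O*(-9 + O)/3 (c(O) = -3 + ((-12 + O + 3)*O)/3 = -3 + ((-9 + O)*O)/3 = -3 + (O*(-9 + O))/3 = -3 + O*(-9 + O)/3)
m(R) = -25 + R (m(R) = R - (((-5)**2 - R) + R) = R - ((25 - R) + R) = R - 1*25 = R - 25 = -25 + R)
c(-12)*(-455 + m(7 + 3)) = (-3 + (1/3)*(-12)*(-9 - 12))*(-455 + (-25 + (7 + 3))) = (-3 + (1/3)*(-12)*(-21))*(-455 + (-25 + 10)) = (-3 + 84)*(-455 - 15) = 81*(-470) = -38070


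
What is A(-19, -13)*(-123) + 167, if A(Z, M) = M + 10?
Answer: 536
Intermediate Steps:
A(Z, M) = 10 + M
A(-19, -13)*(-123) + 167 = (10 - 13)*(-123) + 167 = -3*(-123) + 167 = 369 + 167 = 536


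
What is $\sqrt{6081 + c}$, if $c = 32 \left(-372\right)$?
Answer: $3 i \sqrt{647} \approx 76.309 i$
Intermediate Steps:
$c = -11904$
$\sqrt{6081 + c} = \sqrt{6081 - 11904} = \sqrt{-5823} = 3 i \sqrt{647}$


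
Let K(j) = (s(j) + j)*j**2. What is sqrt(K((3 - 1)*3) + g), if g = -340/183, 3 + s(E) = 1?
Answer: 2*sqrt(1190049)/183 ≈ 11.922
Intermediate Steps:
s(E) = -2 (s(E) = -3 + 1 = -2)
g = -340/183 (g = -340*1/183 = -340/183 ≈ -1.8579)
K(j) = j**2*(-2 + j) (K(j) = (-2 + j)*j**2 = j**2*(-2 + j))
sqrt(K((3 - 1)*3) + g) = sqrt(((3 - 1)*3)**2*(-2 + (3 - 1)*3) - 340/183) = sqrt((2*3)**2*(-2 + 2*3) - 340/183) = sqrt(6**2*(-2 + 6) - 340/183) = sqrt(36*4 - 340/183) = sqrt(144 - 340/183) = sqrt(26012/183) = 2*sqrt(1190049)/183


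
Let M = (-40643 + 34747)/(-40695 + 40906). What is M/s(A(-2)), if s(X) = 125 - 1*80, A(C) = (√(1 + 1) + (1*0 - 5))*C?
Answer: -5896/9495 ≈ -0.62096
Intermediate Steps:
A(C) = C*(-5 + √2) (A(C) = (√2 + (0 - 5))*C = (√2 - 5)*C = (-5 + √2)*C = C*(-5 + √2))
s(X) = 45 (s(X) = 125 - 80 = 45)
M = -5896/211 ≈ -27.943
M/s(A(-2)) = -5896/211/45 = -5896/211*1/45 = -5896/9495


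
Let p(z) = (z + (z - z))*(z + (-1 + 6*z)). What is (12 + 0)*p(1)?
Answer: 72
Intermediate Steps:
p(z) = z*(-1 + 7*z) (p(z) = (z + 0)*(-1 + 7*z) = z*(-1 + 7*z))
(12 + 0)*p(1) = (12 + 0)*(1*(-1 + 7*1)) = 12*(1*(-1 + 7)) = 12*(1*6) = 12*6 = 72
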